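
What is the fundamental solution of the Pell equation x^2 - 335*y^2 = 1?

(x, y) = (604, 33)

First expand sqrt(335) as a continued fraction. With x_i = (sqrt(335) + m_i)/d_i and (m_0, d_0) = (0, 1): a_0 = floor(sqrt(335)) = 18, since 18^2 = 324 <= 335 < 361 = 19^2.
Iterate m_{i+1} = d_i*a_i - m_i, d_{i+1} = (335 - m_{i+1}^2)/d_i, a_{i+1} = floor((a_0 + m_{i+1})/d_{i+1}):
  m_1 = 1*18 - 0 = 18, d_1 = (335 - 18^2)/1 = 11/1 = 11, a_1 = floor((18 + 18)/11) = 3.
  m_2 = 11*3 - 18 = 15, d_2 = (335 - 15^2)/11 = 110/11 = 10, a_2 = floor((18 + 15)/10) = 3.
  m_3 = 10*3 - 15 = 15, d_3 = (335 - 15^2)/10 = 110/10 = 11, a_3 = floor((18 + 15)/11) = 3.
  m_4 = 11*3 - 15 = 18, d_4 = (335 - 18^2)/11 = 11/11 = 1, a_4 = floor((18 + 18)/1) = 36.
  m_5 = 1*36 - 18 = 18, d_5 = (335 - 18^2)/1 = 11/1 = 11: (m_5, d_5) = (m_1, d_1) = (18, 11), so from here the quotients repeat a_1, ..., a_4; the period length is 4.
So sqrt(335) = [18; (3, 3, 3, 36)] with period length k = 4.
k is even, so the fundamental solution of x^2 - 335y^2 = 1 is (p_{k-1}, q_{k-1}) = (p_3, q_3); compute convergents through index 3.
Convergents (p_i = a_i*p_{i-1} + p_{i-2}, q_i = a_i*q_{i-1} + q_{i-2} with p_{-2}=0, p_{-1}=1, q_{-2}=1, q_{-1}=0):
  i=0: a_0=18, p_0 = 18*1 + 0 = 18, q_0 = 18*0 + 1 = 1.
  i=1: a_1=3, p_1 = 3*18 + 1 = 55, q_1 = 3*1 + 0 = 3.
  i=2: a_2=3, p_2 = 3*55 + 18 = 183, q_2 = 3*3 + 1 = 10.
  i=3: a_3=3, p_3 = 3*183 + 55 = 604, q_3 = 3*10 + 3 = 33.
Check: 604^2 - 335*33^2 = 364816 - 364815 = 1, so (x, y) = (604, 33) solves the equation, and by the theorem it is the least positive solution.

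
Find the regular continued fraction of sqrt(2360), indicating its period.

Write x_i = (sqrt(2360) + m_i)/d_i with (m_0, d_0) = (0, 1). a_0 = floor(sqrt(2360)) = 48, since 48^2 = 2304 <= 2360 < 2401 = 49^2.
Iterate m_{i+1} = d_i*a_i - m_i, d_{i+1} = (2360 - m_{i+1}^2)/d_i, a_{i+1} = floor((a_0 + m_{i+1})/d_{i+1}):
  m_1 = 1*48 - 0 = 48, d_1 = (2360 - 48^2)/1 = 56/1 = 56, a_1 = floor((48 + 48)/56) = 1.
  m_2 = 56*1 - 48 = 8, d_2 = (2360 - 8^2)/56 = 2296/56 = 41, a_2 = floor((48 + 8)/41) = 1.
  m_3 = 41*1 - 8 = 33, d_3 = (2360 - 33^2)/41 = 1271/41 = 31, a_3 = floor((48 + 33)/31) = 2.
  m_4 = 31*2 - 33 = 29, d_4 = (2360 - 29^2)/31 = 1519/31 = 49, a_4 = floor((48 + 29)/49) = 1.
  m_5 = 49*1 - 29 = 20, d_5 = (2360 - 20^2)/49 = 1960/49 = 40, a_5 = floor((48 + 20)/40) = 1.
  m_6 = 40*1 - 20 = 20, d_6 = (2360 - 20^2)/40 = 1960/40 = 49, a_6 = floor((48 + 20)/49) = 1.
  m_7 = 49*1 - 20 = 29, d_7 = (2360 - 29^2)/49 = 1519/49 = 31, a_7 = floor((48 + 29)/31) = 2.
  m_8 = 31*2 - 29 = 33, d_8 = (2360 - 33^2)/31 = 1271/31 = 41, a_8 = floor((48 + 33)/41) = 1.
  m_9 = 41*1 - 33 = 8, d_9 = (2360 - 8^2)/41 = 2296/41 = 56, a_9 = floor((48 + 8)/56) = 1.
  m_10 = 56*1 - 8 = 48, d_10 = (2360 - 48^2)/56 = 56/56 = 1, a_10 = floor((48 + 48)/1) = 96.
  m_11 = 1*96 - 48 = 48, d_11 = (2360 - 48^2)/1 = 56/1 = 56: (m_11, d_11) = (m_1, d_1) = (48, 56), so from here the quotients repeat a_1, ..., a_10; the period length is 10.
Hence the expansion of sqrt(2360) is a_0 = 48 followed by the repeating block 1, 1, 2, 1, 1, 1, 2, 1, 1, 96 (period 10).

[48; (1, 1, 2, 1, 1, 1, 2, 1, 1, 96)]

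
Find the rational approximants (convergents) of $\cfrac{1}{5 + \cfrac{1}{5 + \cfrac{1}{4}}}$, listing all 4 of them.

0/1, 1/5, 5/26, 21/109

Using the convergent recurrence p_i = a_i*p_{i-1} + p_{i-2}, q_i = a_i*q_{i-1} + q_{i-2} with p_{-2}=0, p_{-1}=1, q_{-2}=1, q_{-1}=0:
  i=0: a_0=0, p_0 = 0*1 + 0 = 0, q_0 = 0*0 + 1 = 1.
  i=1: a_1=5, p_1 = 5*0 + 1 = 1, q_1 = 5*1 + 0 = 5.
  i=2: a_2=5, p_2 = 5*1 + 0 = 5, q_2 = 5*5 + 1 = 26.
  i=3: a_3=4, p_3 = 4*5 + 1 = 21, q_3 = 4*26 + 5 = 109.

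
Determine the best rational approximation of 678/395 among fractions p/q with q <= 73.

115/67

Expand x = 678/395 as a continued fraction with the Euclidean algorithm:
  678 = 1*395 + 283, so a_0 = 1.
  395 = 1*283 + 112, so a_1 = 1.
  283 = 2*112 + 59, so a_2 = 2.
  112 = 1*59 + 53, so a_3 = 1.
  59 = 1*53 + 6, so a_4 = 1.
  53 = 8*6 + 5, so a_5 = 8.
  6 = 1*5 + 1, so a_6 = 1.
  5 = 5*1 + 0, so a_7 = 5.
so x = [1; 1, 2, 1, 1, 8, 1, 5].
Convergents (p_i = a_i*p_{i-1} + p_{i-2}, q_i = a_i*q_{i-1} + q_{i-2} with p_{-2}=0, p_{-1}=1, q_{-2}=1, q_{-1}=0), until the denominator exceeds 73:
  i=0: a_0=1, p_0 = 1*1 + 0 = 1, q_0 = 1*0 + 1 = 1.
  i=1: a_1=1, p_1 = 1*1 + 1 = 2, q_1 = 1*1 + 0 = 1.
  i=2: a_2=2, p_2 = 2*2 + 1 = 5, q_2 = 2*1 + 1 = 3.
  i=3: a_3=1, p_3 = 1*5 + 2 = 7, q_3 = 1*3 + 1 = 4.
  i=4: a_4=1, p_4 = 1*7 + 5 = 12, q_4 = 1*4 + 3 = 7.
  i=5: a_5=8, p_5 = 8*12 + 7 = 103, q_5 = 8*7 + 4 = 60.
  i=6: a_6=1, p_6 = 1*103 + 12 = 115, q_6 = 1*60 + 7 = 67.
  i=7: a_7=5, p_7 = 5*115 + 103 = 678, q_7 = 5*67 + 60 = 395.
q_7 = 395 > 73, so the last convergent with denominator <= 73 is p_6/q_6 = 115/67.
The closest fraction with denominator <= 73 is either p_6/q_6 or the intermediate fraction (k*p_6 + p_5)/(k*q_6 + q_5) with the largest k >= 1 whose denominator stays <= 73; these approach x as k grows, and every other convergent or intermediate fraction in range is farther away.
Largest k: floor((73 - q_5)/q_6) = floor((73 - 60)/67) = 0.
Since k = 0, no intermediate fraction beyond p_6/q_6 has denominator <= 73, so the convergent 115/67 is the closest (its error is |678*67 - 115*395|/(395*67) = 1/26465).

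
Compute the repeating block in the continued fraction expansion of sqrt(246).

[15; (1, 2, 5, 1, 14, 1, 5, 2, 1, 30)]

Write x_i = (sqrt(246) + m_i)/d_i with (m_0, d_0) = (0, 1). a_0 = floor(sqrt(246)) = 15, since 15^2 = 225 <= 246 < 256 = 16^2.
Iterate m_{i+1} = d_i*a_i - m_i, d_{i+1} = (246 - m_{i+1}^2)/d_i, a_{i+1} = floor((a_0 + m_{i+1})/d_{i+1}):
  m_1 = 1*15 - 0 = 15, d_1 = (246 - 15^2)/1 = 21/1 = 21, a_1 = floor((15 + 15)/21) = 1.
  m_2 = 21*1 - 15 = 6, d_2 = (246 - 6^2)/21 = 210/21 = 10, a_2 = floor((15 + 6)/10) = 2.
  m_3 = 10*2 - 6 = 14, d_3 = (246 - 14^2)/10 = 50/10 = 5, a_3 = floor((15 + 14)/5) = 5.
  m_4 = 5*5 - 14 = 11, d_4 = (246 - 11^2)/5 = 125/5 = 25, a_4 = floor((15 + 11)/25) = 1.
  m_5 = 25*1 - 11 = 14, d_5 = (246 - 14^2)/25 = 50/25 = 2, a_5 = floor((15 + 14)/2) = 14.
  m_6 = 2*14 - 14 = 14, d_6 = (246 - 14^2)/2 = 50/2 = 25, a_6 = floor((15 + 14)/25) = 1.
  m_7 = 25*1 - 14 = 11, d_7 = (246 - 11^2)/25 = 125/25 = 5, a_7 = floor((15 + 11)/5) = 5.
  m_8 = 5*5 - 11 = 14, d_8 = (246 - 14^2)/5 = 50/5 = 10, a_8 = floor((15 + 14)/10) = 2.
  m_9 = 10*2 - 14 = 6, d_9 = (246 - 6^2)/10 = 210/10 = 21, a_9 = floor((15 + 6)/21) = 1.
  m_10 = 21*1 - 6 = 15, d_10 = (246 - 15^2)/21 = 21/21 = 1, a_10 = floor((15 + 15)/1) = 30.
  m_11 = 1*30 - 15 = 15, d_11 = (246 - 15^2)/1 = 21/1 = 21: (m_11, d_11) = (m_1, d_1) = (15, 21), so from here the quotients repeat a_1, ..., a_10; the period length is 10.
Hence the expansion of sqrt(246) is a_0 = 15 followed by the repeating block 1, 2, 5, 1, 14, 1, 5, 2, 1, 30 (period 10).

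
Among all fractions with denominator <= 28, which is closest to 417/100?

25/6

Expand x = 417/100 as a continued fraction with the Euclidean algorithm:
  417 = 4*100 + 17, so a_0 = 4.
  100 = 5*17 + 15, so a_1 = 5.
  17 = 1*15 + 2, so a_2 = 1.
  15 = 7*2 + 1, so a_3 = 7.
  2 = 2*1 + 0, so a_4 = 2.
so x = [4; 5, 1, 7, 2].
Convergents (p_i = a_i*p_{i-1} + p_{i-2}, q_i = a_i*q_{i-1} + q_{i-2} with p_{-2}=0, p_{-1}=1, q_{-2}=1, q_{-1}=0), until the denominator exceeds 28:
  i=0: a_0=4, p_0 = 4*1 + 0 = 4, q_0 = 4*0 + 1 = 1.
  i=1: a_1=5, p_1 = 5*4 + 1 = 21, q_1 = 5*1 + 0 = 5.
  i=2: a_2=1, p_2 = 1*21 + 4 = 25, q_2 = 1*5 + 1 = 6.
  i=3: a_3=7, p_3 = 7*25 + 21 = 196, q_3 = 7*6 + 5 = 47.
q_3 = 47 > 28, so the last convergent with denominator <= 28 is p_2/q_2 = 25/6.
The closest fraction with denominator <= 28 is either p_2/q_2 or the intermediate fraction (k*p_2 + p_1)/(k*q_2 + q_1) with the largest k >= 1 whose denominator stays <= 28; these approach x as k grows, and every other convergent or intermediate fraction in range is farther away.
Largest k: floor((28 - q_1)/q_2) = floor((28 - 5)/6) = 3.
That gives (3*25 + 21)/(3*6 + 5) = 96/23.
Compare the errors: |x - 25/6| = |417*6 - 25*100|/(100*6) = 2/600, and |x - 96/23| = |417*23 - 96*100|/(100*23) = 9/2300.
Cross-multiplying, 2*2300 = 4600 < 5400 = 9*600, so 2/600 is smaller: the convergent 25/6 is closer to x than 96/23.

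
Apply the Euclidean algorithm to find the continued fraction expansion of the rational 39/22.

Run the Euclidean algorithm on 39 and 22; the successive quotients are the partial quotients a_0, a_1, ... (each step inverts the fractional part left over by the previous one):
  39 = 1*22 + 17, so a_0 = 1.
  22 = 1*17 + 5, so a_1 = 1.
  17 = 3*5 + 2, so a_2 = 3.
  5 = 2*2 + 1, so a_3 = 2.
  2 = 2*1 + 0, so a_4 = 2.
The remainder reaches 0 after 5 divisions, so the expansion has 5 partial quotients, read off in order.

[1; 1, 3, 2, 2]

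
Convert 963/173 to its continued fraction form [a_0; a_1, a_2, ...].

Run the Euclidean algorithm on 963 and 173; the successive quotients are the partial quotients a_0, a_1, ... (each step inverts the fractional part left over by the previous one):
  963 = 5*173 + 98, so a_0 = 5.
  173 = 1*98 + 75, so a_1 = 1.
  98 = 1*75 + 23, so a_2 = 1.
  75 = 3*23 + 6, so a_3 = 3.
  23 = 3*6 + 5, so a_4 = 3.
  6 = 1*5 + 1, so a_5 = 1.
  5 = 5*1 + 0, so a_6 = 5.
The remainder reaches 0 after 7 divisions, so the expansion has 7 partial quotients, read off in order.

[5; 1, 1, 3, 3, 1, 5]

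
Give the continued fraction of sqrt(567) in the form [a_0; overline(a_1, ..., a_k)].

Write x_i = (sqrt(567) + m_i)/d_i with (m_0, d_0) = (0, 1). a_0 = floor(sqrt(567)) = 23, since 23^2 = 529 <= 567 < 576 = 24^2.
Iterate m_{i+1} = d_i*a_i - m_i, d_{i+1} = (567 - m_{i+1}^2)/d_i, a_{i+1} = floor((a_0 + m_{i+1})/d_{i+1}):
  m_1 = 1*23 - 0 = 23, d_1 = (567 - 23^2)/1 = 38/1 = 38, a_1 = floor((23 + 23)/38) = 1.
  m_2 = 38*1 - 23 = 15, d_2 = (567 - 15^2)/38 = 342/38 = 9, a_2 = floor((23 + 15)/9) = 4.
  m_3 = 9*4 - 15 = 21, d_3 = (567 - 21^2)/9 = 126/9 = 14, a_3 = floor((23 + 21)/14) = 3.
  m_4 = 14*3 - 21 = 21, d_4 = (567 - 21^2)/14 = 126/14 = 9, a_4 = floor((23 + 21)/9) = 4.
  m_5 = 9*4 - 21 = 15, d_5 = (567 - 15^2)/9 = 342/9 = 38, a_5 = floor((23 + 15)/38) = 1.
  m_6 = 38*1 - 15 = 23, d_6 = (567 - 23^2)/38 = 38/38 = 1, a_6 = floor((23 + 23)/1) = 46.
  m_7 = 1*46 - 23 = 23, d_7 = (567 - 23^2)/1 = 38/1 = 38: (m_7, d_7) = (m_1, d_1) = (23, 38), so from here the quotients repeat a_1, ..., a_6; the period length is 6.
Hence the expansion of sqrt(567) is a_0 = 23 followed by the repeating block 1, 4, 3, 4, 1, 46 (period 6).

[23; overline(1, 4, 3, 4, 1, 46)]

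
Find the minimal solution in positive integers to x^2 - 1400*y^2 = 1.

(x, y) = (449, 12)

First expand sqrt(1400) as a continued fraction. With x_i = (sqrt(1400) + m_i)/d_i and (m_0, d_0) = (0, 1): a_0 = floor(sqrt(1400)) = 37, since 37^2 = 1369 <= 1400 < 1444 = 38^2.
Iterate m_{i+1} = d_i*a_i - m_i, d_{i+1} = (1400 - m_{i+1}^2)/d_i, a_{i+1} = floor((a_0 + m_{i+1})/d_{i+1}):
  m_1 = 1*37 - 0 = 37, d_1 = (1400 - 37^2)/1 = 31/1 = 31, a_1 = floor((37 + 37)/31) = 2.
  m_2 = 31*2 - 37 = 25, d_2 = (1400 - 25^2)/31 = 775/31 = 25, a_2 = floor((37 + 25)/25) = 2.
  m_3 = 25*2 - 25 = 25, d_3 = (1400 - 25^2)/25 = 775/25 = 31, a_3 = floor((37 + 25)/31) = 2.
  m_4 = 31*2 - 25 = 37, d_4 = (1400 - 37^2)/31 = 31/31 = 1, a_4 = floor((37 + 37)/1) = 74.
  m_5 = 1*74 - 37 = 37, d_5 = (1400 - 37^2)/1 = 31/1 = 31: (m_5, d_5) = (m_1, d_1) = (37, 31), so from here the quotients repeat a_1, ..., a_4; the period length is 4.
So sqrt(1400) = [37; (2, 2, 2, 74)] with period length k = 4.
k is even, so the fundamental solution of x^2 - 1400y^2 = 1 is (p_{k-1}, q_{k-1}) = (p_3, q_3); compute convergents through index 3.
Convergents (p_i = a_i*p_{i-1} + p_{i-2}, q_i = a_i*q_{i-1} + q_{i-2} with p_{-2}=0, p_{-1}=1, q_{-2}=1, q_{-1}=0):
  i=0: a_0=37, p_0 = 37*1 + 0 = 37, q_0 = 37*0 + 1 = 1.
  i=1: a_1=2, p_1 = 2*37 + 1 = 75, q_1 = 2*1 + 0 = 2.
  i=2: a_2=2, p_2 = 2*75 + 37 = 187, q_2 = 2*2 + 1 = 5.
  i=3: a_3=2, p_3 = 2*187 + 75 = 449, q_3 = 2*5 + 2 = 12.
Check: 449^2 - 1400*12^2 = 201601 - 201600 = 1, so (x, y) = (449, 12) solves the equation, and by the theorem it is the least positive solution.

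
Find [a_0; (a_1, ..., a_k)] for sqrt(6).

[2; (2, 4)]

Write x_i = (sqrt(6) + m_i)/d_i with (m_0, d_0) = (0, 1). a_0 = floor(sqrt(6)) = 2, since 2^2 = 4 <= 6 < 9 = 3^2.
Iterate m_{i+1} = d_i*a_i - m_i, d_{i+1} = (6 - m_{i+1}^2)/d_i, a_{i+1} = floor((a_0 + m_{i+1})/d_{i+1}):
  m_1 = 1*2 - 0 = 2, d_1 = (6 - 2^2)/1 = 2/1 = 2, a_1 = floor((2 + 2)/2) = 2.
  m_2 = 2*2 - 2 = 2, d_2 = (6 - 2^2)/2 = 2/2 = 1, a_2 = floor((2 + 2)/1) = 4.
  m_3 = 1*4 - 2 = 2, d_3 = (6 - 2^2)/1 = 2/1 = 2: (m_3, d_3) = (m_1, d_1) = (2, 2), so from here the quotients repeat a_1, a_2; the period length is 2.
Hence the expansion of sqrt(6) is a_0 = 2 followed by the repeating block 2, 4 (period 2).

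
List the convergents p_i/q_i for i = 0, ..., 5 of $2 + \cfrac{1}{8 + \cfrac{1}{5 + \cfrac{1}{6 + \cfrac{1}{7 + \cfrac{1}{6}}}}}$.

2/1, 17/8, 87/41, 539/254, 3860/1819, 23699/11168

Using the convergent recurrence p_i = a_i*p_{i-1} + p_{i-2}, q_i = a_i*q_{i-1} + q_{i-2} with p_{-2}=0, p_{-1}=1, q_{-2}=1, q_{-1}=0:
  i=0: a_0=2, p_0 = 2*1 + 0 = 2, q_0 = 2*0 + 1 = 1.
  i=1: a_1=8, p_1 = 8*2 + 1 = 17, q_1 = 8*1 + 0 = 8.
  i=2: a_2=5, p_2 = 5*17 + 2 = 87, q_2 = 5*8 + 1 = 41.
  i=3: a_3=6, p_3 = 6*87 + 17 = 539, q_3 = 6*41 + 8 = 254.
  i=4: a_4=7, p_4 = 7*539 + 87 = 3860, q_4 = 7*254 + 41 = 1819.
  i=5: a_5=6, p_5 = 6*3860 + 539 = 23699, q_5 = 6*1819 + 254 = 11168.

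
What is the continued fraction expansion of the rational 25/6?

Run the Euclidean algorithm on 25 and 6; the successive quotients are the partial quotients a_0, a_1, ... (each step inverts the fractional part left over by the previous one):
  25 = 4*6 + 1, so a_0 = 4.
  6 = 6*1 + 0, so a_1 = 6.
The remainder reaches 0 after 2 divisions, so the expansion has 2 partial quotients, read off in order.

[4; 6]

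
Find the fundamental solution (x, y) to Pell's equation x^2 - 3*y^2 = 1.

First expand sqrt(3) as a continued fraction. With x_i = (sqrt(3) + m_i)/d_i and (m_0, d_0) = (0, 1): a_0 = floor(sqrt(3)) = 1, since 1^2 = 1 <= 3 < 4 = 2^2.
Iterate m_{i+1} = d_i*a_i - m_i, d_{i+1} = (3 - m_{i+1}^2)/d_i, a_{i+1} = floor((a_0 + m_{i+1})/d_{i+1}):
  m_1 = 1*1 - 0 = 1, d_1 = (3 - 1^2)/1 = 2/1 = 2, a_1 = floor((1 + 1)/2) = 1.
  m_2 = 2*1 - 1 = 1, d_2 = (3 - 1^2)/2 = 2/2 = 1, a_2 = floor((1 + 1)/1) = 2.
  m_3 = 1*2 - 1 = 1, d_3 = (3 - 1^2)/1 = 2/1 = 2: (m_3, d_3) = (m_1, d_1) = (1, 2), so from here the quotients repeat a_1, a_2; the period length is 2.
So sqrt(3) = [1; (1, 2)] with period length k = 2.
k is even, so the fundamental solution of x^2 - 3y^2 = 1 is (p_{k-1}, q_{k-1}) = (p_1, q_1); compute convergents through index 1.
Convergents (p_i = a_i*p_{i-1} + p_{i-2}, q_i = a_i*q_{i-1} + q_{i-2} with p_{-2}=0, p_{-1}=1, q_{-2}=1, q_{-1}=0):
  i=0: a_0=1, p_0 = 1*1 + 0 = 1, q_0 = 1*0 + 1 = 1.
  i=1: a_1=1, p_1 = 1*1 + 1 = 2, q_1 = 1*1 + 0 = 1.
Check: 2^2 - 3*1^2 = 4 - 3 = 1, so (x, y) = (2, 1) solves the equation, and by the theorem it is the least positive solution.

(x, y) = (2, 1)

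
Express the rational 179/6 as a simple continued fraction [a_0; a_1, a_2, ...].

[29; 1, 5]

Run the Euclidean algorithm on 179 and 6; the successive quotients are the partial quotients a_0, a_1, ... (each step inverts the fractional part left over by the previous one):
  179 = 29*6 + 5, so a_0 = 29.
  6 = 1*5 + 1, so a_1 = 1.
  5 = 5*1 + 0, so a_2 = 5.
The remainder reaches 0 after 3 divisions, so the expansion has 3 partial quotients, read off in order.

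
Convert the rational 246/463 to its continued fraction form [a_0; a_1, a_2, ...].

Run the Euclidean algorithm on 246 and 463; the successive quotients are the partial quotients a_0, a_1, ... (each step inverts the fractional part left over by the previous one):
  246 = 0*463 + 246, so a_0 = 0.
  463 = 1*246 + 217, so a_1 = 1.
  246 = 1*217 + 29, so a_2 = 1.
  217 = 7*29 + 14, so a_3 = 7.
  29 = 2*14 + 1, so a_4 = 2.
  14 = 14*1 + 0, so a_5 = 14.
The remainder reaches 0 after 6 divisions, so the expansion has 6 partial quotients, read off in order.

[0; 1, 1, 7, 2, 14]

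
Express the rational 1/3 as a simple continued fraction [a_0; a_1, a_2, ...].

[0; 3]

Run the Euclidean algorithm on 1 and 3; the successive quotients are the partial quotients a_0, a_1, ... (each step inverts the fractional part left over by the previous one):
  1 = 0*3 + 1, so a_0 = 0.
  3 = 3*1 + 0, so a_1 = 3.
The remainder reaches 0 after 2 divisions, so the expansion has 2 partial quotients, read off in order.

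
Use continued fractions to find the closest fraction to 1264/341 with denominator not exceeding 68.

Expand x = 1264/341 as a continued fraction with the Euclidean algorithm:
  1264 = 3*341 + 241, so a_0 = 3.
  341 = 1*241 + 100, so a_1 = 1.
  241 = 2*100 + 41, so a_2 = 2.
  100 = 2*41 + 18, so a_3 = 2.
  41 = 2*18 + 5, so a_4 = 2.
  18 = 3*5 + 3, so a_5 = 3.
  5 = 1*3 + 2, so a_6 = 1.
  3 = 1*2 + 1, so a_7 = 1.
  2 = 2*1 + 0, so a_8 = 2.
so x = [3; 1, 2, 2, 2, 3, 1, 1, 2].
Convergents (p_i = a_i*p_{i-1} + p_{i-2}, q_i = a_i*q_{i-1} + q_{i-2} with p_{-2}=0, p_{-1}=1, q_{-2}=1, q_{-1}=0), until the denominator exceeds 68:
  i=0: a_0=3, p_0 = 3*1 + 0 = 3, q_0 = 3*0 + 1 = 1.
  i=1: a_1=1, p_1 = 1*3 + 1 = 4, q_1 = 1*1 + 0 = 1.
  i=2: a_2=2, p_2 = 2*4 + 3 = 11, q_2 = 2*1 + 1 = 3.
  i=3: a_3=2, p_3 = 2*11 + 4 = 26, q_3 = 2*3 + 1 = 7.
  i=4: a_4=2, p_4 = 2*26 + 11 = 63, q_4 = 2*7 + 3 = 17.
  i=5: a_5=3, p_5 = 3*63 + 26 = 215, q_5 = 3*17 + 7 = 58.
  i=6: a_6=1, p_6 = 1*215 + 63 = 278, q_6 = 1*58 + 17 = 75.
q_6 = 75 > 68, so the last convergent with denominator <= 68 is p_5/q_5 = 215/58.
The closest fraction with denominator <= 68 is either p_5/q_5 or the intermediate fraction (k*p_5 + p_4)/(k*q_5 + q_4) with the largest k >= 1 whose denominator stays <= 68; these approach x as k grows, and every other convergent or intermediate fraction in range is farther away.
Largest k: floor((68 - q_4)/q_5) = floor((68 - 17)/58) = 0.
Since k = 0, no intermediate fraction beyond p_5/q_5 has denominator <= 68, so the convergent 215/58 is the closest (its error is |1264*58 - 215*341|/(341*58) = 3/19778).

215/58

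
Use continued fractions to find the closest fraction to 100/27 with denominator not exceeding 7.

Expand x = 100/27 as a continued fraction with the Euclidean algorithm:
  100 = 3*27 + 19, so a_0 = 3.
  27 = 1*19 + 8, so a_1 = 1.
  19 = 2*8 + 3, so a_2 = 2.
  8 = 2*3 + 2, so a_3 = 2.
  3 = 1*2 + 1, so a_4 = 1.
  2 = 2*1 + 0, so a_5 = 2.
so x = [3; 1, 2, 2, 1, 2].
Convergents (p_i = a_i*p_{i-1} + p_{i-2}, q_i = a_i*q_{i-1} + q_{i-2} with p_{-2}=0, p_{-1}=1, q_{-2}=1, q_{-1}=0), until the denominator exceeds 7:
  i=0: a_0=3, p_0 = 3*1 + 0 = 3, q_0 = 3*0 + 1 = 1.
  i=1: a_1=1, p_1 = 1*3 + 1 = 4, q_1 = 1*1 + 0 = 1.
  i=2: a_2=2, p_2 = 2*4 + 3 = 11, q_2 = 2*1 + 1 = 3.
  i=3: a_3=2, p_3 = 2*11 + 4 = 26, q_3 = 2*3 + 1 = 7.
  i=4: a_4=1, p_4 = 1*26 + 11 = 37, q_4 = 1*7 + 3 = 10.
q_4 = 10 > 7, so the last convergent with denominator <= 7 is p_3/q_3 = 26/7.
The closest fraction with denominator <= 7 is either p_3/q_3 or the intermediate fraction (k*p_3 + p_2)/(k*q_3 + q_2) with the largest k >= 1 whose denominator stays <= 7; these approach x as k grows, and every other convergent or intermediate fraction in range is farther away.
Largest k: floor((7 - q_2)/q_3) = floor((7 - 3)/7) = 0.
Since k = 0, no intermediate fraction beyond p_3/q_3 has denominator <= 7, so the convergent 26/7 is the closest (its error is |100*7 - 26*27|/(27*7) = 2/189).

26/7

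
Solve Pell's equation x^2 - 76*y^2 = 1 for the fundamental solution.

First expand sqrt(76) as a continued fraction. With x_i = (sqrt(76) + m_i)/d_i and (m_0, d_0) = (0, 1): a_0 = floor(sqrt(76)) = 8, since 8^2 = 64 <= 76 < 81 = 9^2.
Iterate m_{i+1} = d_i*a_i - m_i, d_{i+1} = (76 - m_{i+1}^2)/d_i, a_{i+1} = floor((a_0 + m_{i+1})/d_{i+1}):
  m_1 = 1*8 - 0 = 8, d_1 = (76 - 8^2)/1 = 12/1 = 12, a_1 = floor((8 + 8)/12) = 1.
  m_2 = 12*1 - 8 = 4, d_2 = (76 - 4^2)/12 = 60/12 = 5, a_2 = floor((8 + 4)/5) = 2.
  m_3 = 5*2 - 4 = 6, d_3 = (76 - 6^2)/5 = 40/5 = 8, a_3 = floor((8 + 6)/8) = 1.
  m_4 = 8*1 - 6 = 2, d_4 = (76 - 2^2)/8 = 72/8 = 9, a_4 = floor((8 + 2)/9) = 1.
  m_5 = 9*1 - 2 = 7, d_5 = (76 - 7^2)/9 = 27/9 = 3, a_5 = floor((8 + 7)/3) = 5.
  m_6 = 3*5 - 7 = 8, d_6 = (76 - 8^2)/3 = 12/3 = 4, a_6 = floor((8 + 8)/4) = 4.
  m_7 = 4*4 - 8 = 8, d_7 = (76 - 8^2)/4 = 12/4 = 3, a_7 = floor((8 + 8)/3) = 5.
  m_8 = 3*5 - 8 = 7, d_8 = (76 - 7^2)/3 = 27/3 = 9, a_8 = floor((8 + 7)/9) = 1.
  m_9 = 9*1 - 7 = 2, d_9 = (76 - 2^2)/9 = 72/9 = 8, a_9 = floor((8 + 2)/8) = 1.
  m_10 = 8*1 - 2 = 6, d_10 = (76 - 6^2)/8 = 40/8 = 5, a_10 = floor((8 + 6)/5) = 2.
  m_11 = 5*2 - 6 = 4, d_11 = (76 - 4^2)/5 = 60/5 = 12, a_11 = floor((8 + 4)/12) = 1.
  m_12 = 12*1 - 4 = 8, d_12 = (76 - 8^2)/12 = 12/12 = 1, a_12 = floor((8 + 8)/1) = 16.
  m_13 = 1*16 - 8 = 8, d_13 = (76 - 8^2)/1 = 12/1 = 12: (m_13, d_13) = (m_1, d_1) = (8, 12), so from here the quotients repeat a_1, ..., a_12; the period length is 12.
So sqrt(76) = [8; (1, 2, 1, 1, 5, 4, 5, 1, 1, 2, 1, 16)] with period length k = 12.
k is even, so the fundamental solution of x^2 - 76y^2 = 1 is (p_{k-1}, q_{k-1}) = (p_11, q_11); compute convergents through index 11.
Convergents (p_i = a_i*p_{i-1} + p_{i-2}, q_i = a_i*q_{i-1} + q_{i-2} with p_{-2}=0, p_{-1}=1, q_{-2}=1, q_{-1}=0):
  i=0: a_0=8, p_0 = 8*1 + 0 = 8, q_0 = 8*0 + 1 = 1.
  i=1: a_1=1, p_1 = 1*8 + 1 = 9, q_1 = 1*1 + 0 = 1.
  i=2: a_2=2, p_2 = 2*9 + 8 = 26, q_2 = 2*1 + 1 = 3.
  i=3: a_3=1, p_3 = 1*26 + 9 = 35, q_3 = 1*3 + 1 = 4.
  i=4: a_4=1, p_4 = 1*35 + 26 = 61, q_4 = 1*4 + 3 = 7.
  i=5: a_5=5, p_5 = 5*61 + 35 = 340, q_5 = 5*7 + 4 = 39.
  i=6: a_6=4, p_6 = 4*340 + 61 = 1421, q_6 = 4*39 + 7 = 163.
  i=7: a_7=5, p_7 = 5*1421 + 340 = 7445, q_7 = 5*163 + 39 = 854.
  i=8: a_8=1, p_8 = 1*7445 + 1421 = 8866, q_8 = 1*854 + 163 = 1017.
  i=9: a_9=1, p_9 = 1*8866 + 7445 = 16311, q_9 = 1*1017 + 854 = 1871.
  i=10: a_10=2, p_10 = 2*16311 + 8866 = 41488, q_10 = 2*1871 + 1017 = 4759.
  i=11: a_11=1, p_11 = 1*41488 + 16311 = 57799, q_11 = 1*4759 + 1871 = 6630.
Check: 57799^2 - 76*6630^2 = 3340724401 - 3340724400 = 1, so (x, y) = (57799, 6630) solves the equation, and by the theorem it is the least positive solution.

(x, y) = (57799, 6630)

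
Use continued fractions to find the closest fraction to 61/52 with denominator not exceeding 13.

Expand x = 61/52 as a continued fraction with the Euclidean algorithm:
  61 = 1*52 + 9, so a_0 = 1.
  52 = 5*9 + 7, so a_1 = 5.
  9 = 1*7 + 2, so a_2 = 1.
  7 = 3*2 + 1, so a_3 = 3.
  2 = 2*1 + 0, so a_4 = 2.
so x = [1; 5, 1, 3, 2].
Convergents (p_i = a_i*p_{i-1} + p_{i-2}, q_i = a_i*q_{i-1} + q_{i-2} with p_{-2}=0, p_{-1}=1, q_{-2}=1, q_{-1}=0), until the denominator exceeds 13:
  i=0: a_0=1, p_0 = 1*1 + 0 = 1, q_0 = 1*0 + 1 = 1.
  i=1: a_1=5, p_1 = 5*1 + 1 = 6, q_1 = 5*1 + 0 = 5.
  i=2: a_2=1, p_2 = 1*6 + 1 = 7, q_2 = 1*5 + 1 = 6.
  i=3: a_3=3, p_3 = 3*7 + 6 = 27, q_3 = 3*6 + 5 = 23.
q_3 = 23 > 13, so the last convergent with denominator <= 13 is p_2/q_2 = 7/6.
The closest fraction with denominator <= 13 is either p_2/q_2 or the intermediate fraction (k*p_2 + p_1)/(k*q_2 + q_1) with the largest k >= 1 whose denominator stays <= 13; these approach x as k grows, and every other convergent or intermediate fraction in range is farther away.
Largest k: floor((13 - q_1)/q_2) = floor((13 - 5)/6) = 1.
That gives (1*7 + 6)/(1*6 + 5) = 13/11.
Compare the errors: |x - 7/6| = |61*6 - 7*52|/(52*6) = 2/312, and |x - 13/11| = |61*11 - 13*52|/(52*11) = 5/572.
Cross-multiplying, 2*572 = 1144 < 1560 = 5*312, so 2/312 is smaller: the convergent 7/6 is closer to x than 13/11.

7/6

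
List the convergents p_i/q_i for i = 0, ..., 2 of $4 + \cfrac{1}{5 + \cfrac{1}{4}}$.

Using the convergent recurrence p_i = a_i*p_{i-1} + p_{i-2}, q_i = a_i*q_{i-1} + q_{i-2} with p_{-2}=0, p_{-1}=1, q_{-2}=1, q_{-1}=0:
  i=0: a_0=4, p_0 = 4*1 + 0 = 4, q_0 = 4*0 + 1 = 1.
  i=1: a_1=5, p_1 = 5*4 + 1 = 21, q_1 = 5*1 + 0 = 5.
  i=2: a_2=4, p_2 = 4*21 + 4 = 88, q_2 = 4*5 + 1 = 21.

4/1, 21/5, 88/21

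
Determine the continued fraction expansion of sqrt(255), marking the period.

[15; (1, 30)]

Write x_i = (sqrt(255) + m_i)/d_i with (m_0, d_0) = (0, 1). a_0 = floor(sqrt(255)) = 15, since 15^2 = 225 <= 255 < 256 = 16^2.
Iterate m_{i+1} = d_i*a_i - m_i, d_{i+1} = (255 - m_{i+1}^2)/d_i, a_{i+1} = floor((a_0 + m_{i+1})/d_{i+1}):
  m_1 = 1*15 - 0 = 15, d_1 = (255 - 15^2)/1 = 30/1 = 30, a_1 = floor((15 + 15)/30) = 1.
  m_2 = 30*1 - 15 = 15, d_2 = (255 - 15^2)/30 = 30/30 = 1, a_2 = floor((15 + 15)/1) = 30.
  m_3 = 1*30 - 15 = 15, d_3 = (255 - 15^2)/1 = 30/1 = 30: (m_3, d_3) = (m_1, d_1) = (15, 30), so from here the quotients repeat a_1, a_2; the period length is 2.
Hence the expansion of sqrt(255) is a_0 = 15 followed by the repeating block 1, 30 (period 2).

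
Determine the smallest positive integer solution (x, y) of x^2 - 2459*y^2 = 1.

First expand sqrt(2459) as a continued fraction. With x_i = (sqrt(2459) + m_i)/d_i and (m_0, d_0) = (0, 1): a_0 = floor(sqrt(2459)) = 49, since 49^2 = 2401 <= 2459 < 2500 = 50^2.
Iterate m_{i+1} = d_i*a_i - m_i, d_{i+1} = (2459 - m_{i+1}^2)/d_i, a_{i+1} = floor((a_0 + m_{i+1})/d_{i+1}):
  m_1 = 1*49 - 0 = 49, d_1 = (2459 - 49^2)/1 = 58/1 = 58, a_1 = floor((49 + 49)/58) = 1.
  m_2 = 58*1 - 49 = 9, d_2 = (2459 - 9^2)/58 = 2378/58 = 41, a_2 = floor((49 + 9)/41) = 1.
  m_3 = 41*1 - 9 = 32, d_3 = (2459 - 32^2)/41 = 1435/41 = 35, a_3 = floor((49 + 32)/35) = 2.
  m_4 = 35*2 - 32 = 38, d_4 = (2459 - 38^2)/35 = 1015/35 = 29, a_4 = floor((49 + 38)/29) = 3.
  m_5 = 29*3 - 38 = 49, d_5 = (2459 - 49^2)/29 = 58/29 = 2, a_5 = floor((49 + 49)/2) = 49.
  m_6 = 2*49 - 49 = 49, d_6 = (2459 - 49^2)/2 = 58/2 = 29, a_6 = floor((49 + 49)/29) = 3.
  m_7 = 29*3 - 49 = 38, d_7 = (2459 - 38^2)/29 = 1015/29 = 35, a_7 = floor((49 + 38)/35) = 2.
  m_8 = 35*2 - 38 = 32, d_8 = (2459 - 32^2)/35 = 1435/35 = 41, a_8 = floor((49 + 32)/41) = 1.
  m_9 = 41*1 - 32 = 9, d_9 = (2459 - 9^2)/41 = 2378/41 = 58, a_9 = floor((49 + 9)/58) = 1.
  m_10 = 58*1 - 9 = 49, d_10 = (2459 - 49^2)/58 = 58/58 = 1, a_10 = floor((49 + 49)/1) = 98.
  m_11 = 1*98 - 49 = 49, d_11 = (2459 - 49^2)/1 = 58/1 = 58: (m_11, d_11) = (m_1, d_1) = (49, 58), so from here the quotients repeat a_1, ..., a_10; the period length is 10.
So sqrt(2459) = [49; (1, 1, 2, 3, 49, 3, 2, 1, 1, 98)] with period length k = 10.
k is even, so the fundamental solution of x^2 - 2459y^2 = 1 is (p_{k-1}, q_{k-1}) = (p_9, q_9); compute convergents through index 9.
Convergents (p_i = a_i*p_{i-1} + p_{i-2}, q_i = a_i*q_{i-1} + q_{i-2} with p_{-2}=0, p_{-1}=1, q_{-2}=1, q_{-1}=0):
  i=0: a_0=49, p_0 = 49*1 + 0 = 49, q_0 = 49*0 + 1 = 1.
  i=1: a_1=1, p_1 = 1*49 + 1 = 50, q_1 = 1*1 + 0 = 1.
  i=2: a_2=1, p_2 = 1*50 + 49 = 99, q_2 = 1*1 + 1 = 2.
  i=3: a_3=2, p_3 = 2*99 + 50 = 248, q_3 = 2*2 + 1 = 5.
  i=4: a_4=3, p_4 = 3*248 + 99 = 843, q_4 = 3*5 + 2 = 17.
  i=5: a_5=49, p_5 = 49*843 + 248 = 41555, q_5 = 49*17 + 5 = 838.
  i=6: a_6=3, p_6 = 3*41555 + 843 = 125508, q_6 = 3*838 + 17 = 2531.
  i=7: a_7=2, p_7 = 2*125508 + 41555 = 292571, q_7 = 2*2531 + 838 = 5900.
  i=8: a_8=1, p_8 = 1*292571 + 125508 = 418079, q_8 = 1*5900 + 2531 = 8431.
  i=9: a_9=1, p_9 = 1*418079 + 292571 = 710650, q_9 = 1*8431 + 5900 = 14331.
Check: 710650^2 - 2459*14331^2 = 505023422500 - 505023422499 = 1, so (x, y) = (710650, 14331) solves the equation, and by the theorem it is the least positive solution.

(x, y) = (710650, 14331)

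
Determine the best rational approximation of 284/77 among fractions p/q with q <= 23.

59/16

Expand x = 284/77 as a continued fraction with the Euclidean algorithm:
  284 = 3*77 + 53, so a_0 = 3.
  77 = 1*53 + 24, so a_1 = 1.
  53 = 2*24 + 5, so a_2 = 2.
  24 = 4*5 + 4, so a_3 = 4.
  5 = 1*4 + 1, so a_4 = 1.
  4 = 4*1 + 0, so a_5 = 4.
so x = [3; 1, 2, 4, 1, 4].
Convergents (p_i = a_i*p_{i-1} + p_{i-2}, q_i = a_i*q_{i-1} + q_{i-2} with p_{-2}=0, p_{-1}=1, q_{-2}=1, q_{-1}=0), until the denominator exceeds 23:
  i=0: a_0=3, p_0 = 3*1 + 0 = 3, q_0 = 3*0 + 1 = 1.
  i=1: a_1=1, p_1 = 1*3 + 1 = 4, q_1 = 1*1 + 0 = 1.
  i=2: a_2=2, p_2 = 2*4 + 3 = 11, q_2 = 2*1 + 1 = 3.
  i=3: a_3=4, p_3 = 4*11 + 4 = 48, q_3 = 4*3 + 1 = 13.
  i=4: a_4=1, p_4 = 1*48 + 11 = 59, q_4 = 1*13 + 3 = 16.
  i=5: a_5=4, p_5 = 4*59 + 48 = 284, q_5 = 4*16 + 13 = 77.
q_5 = 77 > 23, so the last convergent with denominator <= 23 is p_4/q_4 = 59/16.
The closest fraction with denominator <= 23 is either p_4/q_4 or the intermediate fraction (k*p_4 + p_3)/(k*q_4 + q_3) with the largest k >= 1 whose denominator stays <= 23; these approach x as k grows, and every other convergent or intermediate fraction in range is farther away.
Largest k: floor((23 - q_3)/q_4) = floor((23 - 13)/16) = 0.
Since k = 0, no intermediate fraction beyond p_4/q_4 has denominator <= 23, so the convergent 59/16 is the closest (its error is |284*16 - 59*77|/(77*16) = 1/1232).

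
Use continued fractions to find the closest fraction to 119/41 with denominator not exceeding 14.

Expand x = 119/41 as a continued fraction with the Euclidean algorithm:
  119 = 2*41 + 37, so a_0 = 2.
  41 = 1*37 + 4, so a_1 = 1.
  37 = 9*4 + 1, so a_2 = 9.
  4 = 4*1 + 0, so a_3 = 4.
so x = [2; 1, 9, 4].
Convergents (p_i = a_i*p_{i-1} + p_{i-2}, q_i = a_i*q_{i-1} + q_{i-2} with p_{-2}=0, p_{-1}=1, q_{-2}=1, q_{-1}=0), until the denominator exceeds 14:
  i=0: a_0=2, p_0 = 2*1 + 0 = 2, q_0 = 2*0 + 1 = 1.
  i=1: a_1=1, p_1 = 1*2 + 1 = 3, q_1 = 1*1 + 0 = 1.
  i=2: a_2=9, p_2 = 9*3 + 2 = 29, q_2 = 9*1 + 1 = 10.
  i=3: a_3=4, p_3 = 4*29 + 3 = 119, q_3 = 4*10 + 1 = 41.
q_3 = 41 > 14, so the last convergent with denominator <= 14 is p_2/q_2 = 29/10.
The closest fraction with denominator <= 14 is either p_2/q_2 or the intermediate fraction (k*p_2 + p_1)/(k*q_2 + q_1) with the largest k >= 1 whose denominator stays <= 14; these approach x as k grows, and every other convergent or intermediate fraction in range is farther away.
Largest k: floor((14 - q_1)/q_2) = floor((14 - 1)/10) = 1.
That gives (1*29 + 3)/(1*10 + 1) = 32/11.
Compare the errors: |x - 29/10| = |119*10 - 29*41|/(41*10) = 1/410, and |x - 32/11| = |119*11 - 32*41|/(41*11) = 3/451.
Cross-multiplying, 1*451 = 451 < 1230 = 3*410, so 1/410 is smaller: the convergent 29/10 is closer to x than 32/11.

29/10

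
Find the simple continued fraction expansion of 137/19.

[7; 4, 1, 3]

Run the Euclidean algorithm on 137 and 19; the successive quotients are the partial quotients a_0, a_1, ... (each step inverts the fractional part left over by the previous one):
  137 = 7*19 + 4, so a_0 = 7.
  19 = 4*4 + 3, so a_1 = 4.
  4 = 1*3 + 1, so a_2 = 1.
  3 = 3*1 + 0, so a_3 = 3.
The remainder reaches 0 after 4 divisions, so the expansion has 4 partial quotients, read off in order.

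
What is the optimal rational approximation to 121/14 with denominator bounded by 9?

Expand x = 121/14 as a continued fraction with the Euclidean algorithm:
  121 = 8*14 + 9, so a_0 = 8.
  14 = 1*9 + 5, so a_1 = 1.
  9 = 1*5 + 4, so a_2 = 1.
  5 = 1*4 + 1, so a_3 = 1.
  4 = 4*1 + 0, so a_4 = 4.
so x = [8; 1, 1, 1, 4].
Convergents (p_i = a_i*p_{i-1} + p_{i-2}, q_i = a_i*q_{i-1} + q_{i-2} with p_{-2}=0, p_{-1}=1, q_{-2}=1, q_{-1}=0), until the denominator exceeds 9:
  i=0: a_0=8, p_0 = 8*1 + 0 = 8, q_0 = 8*0 + 1 = 1.
  i=1: a_1=1, p_1 = 1*8 + 1 = 9, q_1 = 1*1 + 0 = 1.
  i=2: a_2=1, p_2 = 1*9 + 8 = 17, q_2 = 1*1 + 1 = 2.
  i=3: a_3=1, p_3 = 1*17 + 9 = 26, q_3 = 1*2 + 1 = 3.
  i=4: a_4=4, p_4 = 4*26 + 17 = 121, q_4 = 4*3 + 2 = 14.
q_4 = 14 > 9, so the last convergent with denominator <= 9 is p_3/q_3 = 26/3.
The closest fraction with denominator <= 9 is either p_3/q_3 or the intermediate fraction (k*p_3 + p_2)/(k*q_3 + q_2) with the largest k >= 1 whose denominator stays <= 9; these approach x as k grows, and every other convergent or intermediate fraction in range is farther away.
Largest k: floor((9 - q_2)/q_3) = floor((9 - 2)/3) = 2.
That gives (2*26 + 17)/(2*3 + 2) = 69/8.
Compare the errors: |x - 26/3| = |121*3 - 26*14|/(14*3) = 1/42, and |x - 69/8| = |121*8 - 69*14|/(14*8) = 2/112.
Cross-multiplying, 2*42 = 84 < 112 = 1*112, so 2/112 is smaller: the intermediate fraction 69/8 is closer to x than 26/3.

69/8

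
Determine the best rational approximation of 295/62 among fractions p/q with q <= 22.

100/21

Expand x = 295/62 as a continued fraction with the Euclidean algorithm:
  295 = 4*62 + 47, so a_0 = 4.
  62 = 1*47 + 15, so a_1 = 1.
  47 = 3*15 + 2, so a_2 = 3.
  15 = 7*2 + 1, so a_3 = 7.
  2 = 2*1 + 0, so a_4 = 2.
so x = [4; 1, 3, 7, 2].
Convergents (p_i = a_i*p_{i-1} + p_{i-2}, q_i = a_i*q_{i-1} + q_{i-2} with p_{-2}=0, p_{-1}=1, q_{-2}=1, q_{-1}=0), until the denominator exceeds 22:
  i=0: a_0=4, p_0 = 4*1 + 0 = 4, q_0 = 4*0 + 1 = 1.
  i=1: a_1=1, p_1 = 1*4 + 1 = 5, q_1 = 1*1 + 0 = 1.
  i=2: a_2=3, p_2 = 3*5 + 4 = 19, q_2 = 3*1 + 1 = 4.
  i=3: a_3=7, p_3 = 7*19 + 5 = 138, q_3 = 7*4 + 1 = 29.
q_3 = 29 > 22, so the last convergent with denominator <= 22 is p_2/q_2 = 19/4.
The closest fraction with denominator <= 22 is either p_2/q_2 or the intermediate fraction (k*p_2 + p_1)/(k*q_2 + q_1) with the largest k >= 1 whose denominator stays <= 22; these approach x as k grows, and every other convergent or intermediate fraction in range is farther away.
Largest k: floor((22 - q_1)/q_2) = floor((22 - 1)/4) = 5.
That gives (5*19 + 5)/(5*4 + 1) = 100/21.
Compare the errors: |x - 19/4| = |295*4 - 19*62|/(62*4) = 2/248, and |x - 100/21| = |295*21 - 100*62|/(62*21) = 5/1302.
Cross-multiplying, 5*248 = 1240 < 2604 = 2*1302, so 5/1302 is smaller: the intermediate fraction 100/21 is closer to x than 19/4.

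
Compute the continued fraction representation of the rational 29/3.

[9; 1, 2]

Run the Euclidean algorithm on 29 and 3; the successive quotients are the partial quotients a_0, a_1, ... (each step inverts the fractional part left over by the previous one):
  29 = 9*3 + 2, so a_0 = 9.
  3 = 1*2 + 1, so a_1 = 1.
  2 = 2*1 + 0, so a_2 = 2.
The remainder reaches 0 after 3 divisions, so the expansion has 3 partial quotients, read off in order.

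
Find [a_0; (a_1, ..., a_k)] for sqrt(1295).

[35; (1, 70)]

Write x_i = (sqrt(1295) + m_i)/d_i with (m_0, d_0) = (0, 1). a_0 = floor(sqrt(1295)) = 35, since 35^2 = 1225 <= 1295 < 1296 = 36^2.
Iterate m_{i+1} = d_i*a_i - m_i, d_{i+1} = (1295 - m_{i+1}^2)/d_i, a_{i+1} = floor((a_0 + m_{i+1})/d_{i+1}):
  m_1 = 1*35 - 0 = 35, d_1 = (1295 - 35^2)/1 = 70/1 = 70, a_1 = floor((35 + 35)/70) = 1.
  m_2 = 70*1 - 35 = 35, d_2 = (1295 - 35^2)/70 = 70/70 = 1, a_2 = floor((35 + 35)/1) = 70.
  m_3 = 1*70 - 35 = 35, d_3 = (1295 - 35^2)/1 = 70/1 = 70: (m_3, d_3) = (m_1, d_1) = (35, 70), so from here the quotients repeat a_1, a_2; the period length is 2.
Hence the expansion of sqrt(1295) is a_0 = 35 followed by the repeating block 1, 70 (period 2).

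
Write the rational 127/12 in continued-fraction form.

Run the Euclidean algorithm on 127 and 12; the successive quotients are the partial quotients a_0, a_1, ... (each step inverts the fractional part left over by the previous one):
  127 = 10*12 + 7, so a_0 = 10.
  12 = 1*7 + 5, so a_1 = 1.
  7 = 1*5 + 2, so a_2 = 1.
  5 = 2*2 + 1, so a_3 = 2.
  2 = 2*1 + 0, so a_4 = 2.
The remainder reaches 0 after 5 divisions, so the expansion has 5 partial quotients, read off in order.

[10; 1, 1, 2, 2]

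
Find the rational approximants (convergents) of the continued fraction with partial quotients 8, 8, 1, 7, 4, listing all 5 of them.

Using the convergent recurrence p_i = a_i*p_{i-1} + p_{i-2}, q_i = a_i*q_{i-1} + q_{i-2} with p_{-2}=0, p_{-1}=1, q_{-2}=1, q_{-1}=0:
  i=0: a_0=8, p_0 = 8*1 + 0 = 8, q_0 = 8*0 + 1 = 1.
  i=1: a_1=8, p_1 = 8*8 + 1 = 65, q_1 = 8*1 + 0 = 8.
  i=2: a_2=1, p_2 = 1*65 + 8 = 73, q_2 = 1*8 + 1 = 9.
  i=3: a_3=7, p_3 = 7*73 + 65 = 576, q_3 = 7*9 + 8 = 71.
  i=4: a_4=4, p_4 = 4*576 + 73 = 2377, q_4 = 4*71 + 9 = 293.

8/1, 65/8, 73/9, 576/71, 2377/293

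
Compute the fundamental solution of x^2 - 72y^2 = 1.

First expand sqrt(72) as a continued fraction. With x_i = (sqrt(72) + m_i)/d_i and (m_0, d_0) = (0, 1): a_0 = floor(sqrt(72)) = 8, since 8^2 = 64 <= 72 < 81 = 9^2.
Iterate m_{i+1} = d_i*a_i - m_i, d_{i+1} = (72 - m_{i+1}^2)/d_i, a_{i+1} = floor((a_0 + m_{i+1})/d_{i+1}):
  m_1 = 1*8 - 0 = 8, d_1 = (72 - 8^2)/1 = 8/1 = 8, a_1 = floor((8 + 8)/8) = 2.
  m_2 = 8*2 - 8 = 8, d_2 = (72 - 8^2)/8 = 8/8 = 1, a_2 = floor((8 + 8)/1) = 16.
  m_3 = 1*16 - 8 = 8, d_3 = (72 - 8^2)/1 = 8/1 = 8: (m_3, d_3) = (m_1, d_1) = (8, 8), so from here the quotients repeat a_1, a_2; the period length is 2.
So sqrt(72) = [8; (2, 16)] with period length k = 2.
k is even, so the fundamental solution of x^2 - 72y^2 = 1 is (p_{k-1}, q_{k-1}) = (p_1, q_1); compute convergents through index 1.
Convergents (p_i = a_i*p_{i-1} + p_{i-2}, q_i = a_i*q_{i-1} + q_{i-2} with p_{-2}=0, p_{-1}=1, q_{-2}=1, q_{-1}=0):
  i=0: a_0=8, p_0 = 8*1 + 0 = 8, q_0 = 8*0 + 1 = 1.
  i=1: a_1=2, p_1 = 2*8 + 1 = 17, q_1 = 2*1 + 0 = 2.
Check: 17^2 - 72*2^2 = 289 - 288 = 1, so (x, y) = (17, 2) solves the equation, and by the theorem it is the least positive solution.

(x, y) = (17, 2)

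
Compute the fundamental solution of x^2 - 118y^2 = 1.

First expand sqrt(118) as a continued fraction. With x_i = (sqrt(118) + m_i)/d_i and (m_0, d_0) = (0, 1): a_0 = floor(sqrt(118)) = 10, since 10^2 = 100 <= 118 < 121 = 11^2.
Iterate m_{i+1} = d_i*a_i - m_i, d_{i+1} = (118 - m_{i+1}^2)/d_i, a_{i+1} = floor((a_0 + m_{i+1})/d_{i+1}):
  m_1 = 1*10 - 0 = 10, d_1 = (118 - 10^2)/1 = 18/1 = 18, a_1 = floor((10 + 10)/18) = 1.
  m_2 = 18*1 - 10 = 8, d_2 = (118 - 8^2)/18 = 54/18 = 3, a_2 = floor((10 + 8)/3) = 6.
  m_3 = 3*6 - 8 = 10, d_3 = (118 - 10^2)/3 = 18/3 = 6, a_3 = floor((10 + 10)/6) = 3.
  m_4 = 6*3 - 10 = 8, d_4 = (118 - 8^2)/6 = 54/6 = 9, a_4 = floor((10 + 8)/9) = 2.
  m_5 = 9*2 - 8 = 10, d_5 = (118 - 10^2)/9 = 18/9 = 2, a_5 = floor((10 + 10)/2) = 10.
  m_6 = 2*10 - 10 = 10, d_6 = (118 - 10^2)/2 = 18/2 = 9, a_6 = floor((10 + 10)/9) = 2.
  m_7 = 9*2 - 10 = 8, d_7 = (118 - 8^2)/9 = 54/9 = 6, a_7 = floor((10 + 8)/6) = 3.
  m_8 = 6*3 - 8 = 10, d_8 = (118 - 10^2)/6 = 18/6 = 3, a_8 = floor((10 + 10)/3) = 6.
  m_9 = 3*6 - 10 = 8, d_9 = (118 - 8^2)/3 = 54/3 = 18, a_9 = floor((10 + 8)/18) = 1.
  m_10 = 18*1 - 8 = 10, d_10 = (118 - 10^2)/18 = 18/18 = 1, a_10 = floor((10 + 10)/1) = 20.
  m_11 = 1*20 - 10 = 10, d_11 = (118 - 10^2)/1 = 18/1 = 18: (m_11, d_11) = (m_1, d_1) = (10, 18), so from here the quotients repeat a_1, ..., a_10; the period length is 10.
So sqrt(118) = [10; (1, 6, 3, 2, 10, 2, 3, 6, 1, 20)] with period length k = 10.
k is even, so the fundamental solution of x^2 - 118y^2 = 1 is (p_{k-1}, q_{k-1}) = (p_9, q_9); compute convergents through index 9.
Convergents (p_i = a_i*p_{i-1} + p_{i-2}, q_i = a_i*q_{i-1} + q_{i-2} with p_{-2}=0, p_{-1}=1, q_{-2}=1, q_{-1}=0):
  i=0: a_0=10, p_0 = 10*1 + 0 = 10, q_0 = 10*0 + 1 = 1.
  i=1: a_1=1, p_1 = 1*10 + 1 = 11, q_1 = 1*1 + 0 = 1.
  i=2: a_2=6, p_2 = 6*11 + 10 = 76, q_2 = 6*1 + 1 = 7.
  i=3: a_3=3, p_3 = 3*76 + 11 = 239, q_3 = 3*7 + 1 = 22.
  i=4: a_4=2, p_4 = 2*239 + 76 = 554, q_4 = 2*22 + 7 = 51.
  i=5: a_5=10, p_5 = 10*554 + 239 = 5779, q_5 = 10*51 + 22 = 532.
  i=6: a_6=2, p_6 = 2*5779 + 554 = 12112, q_6 = 2*532 + 51 = 1115.
  i=7: a_7=3, p_7 = 3*12112 + 5779 = 42115, q_7 = 3*1115 + 532 = 3877.
  i=8: a_8=6, p_8 = 6*42115 + 12112 = 264802, q_8 = 6*3877 + 1115 = 24377.
  i=9: a_9=1, p_9 = 1*264802 + 42115 = 306917, q_9 = 1*24377 + 3877 = 28254.
Check: 306917^2 - 118*28254^2 = 94198044889 - 94198044888 = 1, so (x, y) = (306917, 28254) solves the equation, and by the theorem it is the least positive solution.

(x, y) = (306917, 28254)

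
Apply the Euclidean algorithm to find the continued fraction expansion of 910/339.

Run the Euclidean algorithm on 910 and 339; the successive quotients are the partial quotients a_0, a_1, ... (each step inverts the fractional part left over by the previous one):
  910 = 2*339 + 232, so a_0 = 2.
  339 = 1*232 + 107, so a_1 = 1.
  232 = 2*107 + 18, so a_2 = 2.
  107 = 5*18 + 17, so a_3 = 5.
  18 = 1*17 + 1, so a_4 = 1.
  17 = 17*1 + 0, so a_5 = 17.
The remainder reaches 0 after 6 divisions, so the expansion has 6 partial quotients, read off in order.

[2; 1, 2, 5, 1, 17]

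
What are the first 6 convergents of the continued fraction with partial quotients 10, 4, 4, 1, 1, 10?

Using the convergent recurrence p_i = a_i*p_{i-1} + p_{i-2}, q_i = a_i*q_{i-1} + q_{i-2} with p_{-2}=0, p_{-1}=1, q_{-2}=1, q_{-1}=0:
  i=0: a_0=10, p_0 = 10*1 + 0 = 10, q_0 = 10*0 + 1 = 1.
  i=1: a_1=4, p_1 = 4*10 + 1 = 41, q_1 = 4*1 + 0 = 4.
  i=2: a_2=4, p_2 = 4*41 + 10 = 174, q_2 = 4*4 + 1 = 17.
  i=3: a_3=1, p_3 = 1*174 + 41 = 215, q_3 = 1*17 + 4 = 21.
  i=4: a_4=1, p_4 = 1*215 + 174 = 389, q_4 = 1*21 + 17 = 38.
  i=5: a_5=10, p_5 = 10*389 + 215 = 4105, q_5 = 10*38 + 21 = 401.

10/1, 41/4, 174/17, 215/21, 389/38, 4105/401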